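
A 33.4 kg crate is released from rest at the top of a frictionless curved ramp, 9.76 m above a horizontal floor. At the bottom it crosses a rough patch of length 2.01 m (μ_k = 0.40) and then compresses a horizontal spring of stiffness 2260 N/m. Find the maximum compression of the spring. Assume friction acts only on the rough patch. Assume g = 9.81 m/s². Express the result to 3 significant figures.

x = 1.61 m

Initial energy: E₁ = mgh = (33.4)(9.81)(9.76) = 3197.9 J
Friction removes W_f = μ_k mg d = (0.40)(33.4)(9.81)(2.01) = 263.4 J
Energy reaching the spring: E = 3197.9 − 263.4 = 2934.5 J
At max compression ½kx² = E ⇒ x = √(2E/k) = √(2 × 2934.5/2260) = 1.611 m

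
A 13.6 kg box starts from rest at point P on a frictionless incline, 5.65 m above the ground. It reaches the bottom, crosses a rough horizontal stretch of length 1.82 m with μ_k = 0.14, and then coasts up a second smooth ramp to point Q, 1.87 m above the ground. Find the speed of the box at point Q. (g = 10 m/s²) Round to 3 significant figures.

Energy at P: mgh₁ = (13.6)(10)(5.65) = 768.40 J
Friction loss: W_f = μ_k mg d = 34.65 J
At Q: ½mv² + mgh₂ = mgh₁ − W_f
½mv² = 768.40 − 34.65 − 254.32 = 479.43 J
v = √(2 × 479.43/13.6) = 8.397 m/s

v = 8.40 m/s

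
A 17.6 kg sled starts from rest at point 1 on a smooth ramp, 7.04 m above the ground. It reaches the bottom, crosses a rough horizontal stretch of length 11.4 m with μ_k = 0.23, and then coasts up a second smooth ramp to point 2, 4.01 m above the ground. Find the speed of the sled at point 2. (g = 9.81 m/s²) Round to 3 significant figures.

v = 2.83 m/s

Energy at 1: mgh₁ = (17.6)(9.81)(7.04) = 1215.5 J
Friction loss: W_f = μ_k mg d = 452.7 J
At 2: ½mv² + mgh₂ = mgh₁ − W_f
½mv² = 1215.5 − 452.7 − 692.35 = 70.444 J
v = √(2 × 70.444/17.6) = 2.829 m/s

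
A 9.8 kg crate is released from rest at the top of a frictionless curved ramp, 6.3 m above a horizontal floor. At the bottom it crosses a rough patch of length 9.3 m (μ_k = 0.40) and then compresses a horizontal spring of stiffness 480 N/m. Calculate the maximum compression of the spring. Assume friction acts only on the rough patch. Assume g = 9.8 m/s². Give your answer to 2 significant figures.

Initial energy: E₁ = mgh = (9.8)(9.8)(6.3) = 605.05 J
Friction removes W_f = μ_k mg d = (0.40)(9.8)(9.8)(9.3) = 357.3 J
Energy reaching the spring: E = 605.05 − 357.3 = 247.78 J
At max compression ½kx² = E ⇒ x = √(2E/k) = √(2 × 247.78/480) = 1.016 m

x = 1.0 m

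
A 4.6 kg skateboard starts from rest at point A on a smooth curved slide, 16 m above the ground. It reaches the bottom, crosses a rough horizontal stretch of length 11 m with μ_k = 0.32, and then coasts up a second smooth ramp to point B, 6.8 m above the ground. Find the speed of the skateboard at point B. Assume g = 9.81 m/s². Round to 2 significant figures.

v = 11 m/s

Energy at A: mgh₁ = (4.6)(9.81)(16) = 722.02 J
Friction loss: W_f = μ_k mg d = 158.8 J
At B: ½mv² + mgh₂ = mgh₁ − W_f
½mv² = 722.02 − 158.8 − 306.86 = 256.32 J
v = √(2 × 256.32/4.6) = 10.56 m/s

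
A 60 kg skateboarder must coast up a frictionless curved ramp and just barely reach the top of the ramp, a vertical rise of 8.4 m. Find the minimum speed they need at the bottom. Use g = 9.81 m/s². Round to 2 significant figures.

v = 13 m/s

At the top they are momentarily at rest, so all KE converts to PE: ½mv² = mgh
v = √(2gh) = √(2 × 9.81 × 8.4) = 12.84 m/s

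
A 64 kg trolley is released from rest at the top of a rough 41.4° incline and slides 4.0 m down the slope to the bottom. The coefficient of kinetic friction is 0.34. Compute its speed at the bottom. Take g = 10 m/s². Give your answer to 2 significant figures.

Energy: mgh = ½mv² + W_f, with h = L sinθ and W_f = μ_k (mg cosθ) L
mgh = mgL sinθ = (64)(10)(4.0)sin41.4° = 1693.0 J
W_f = μ_k mg cosθ · L = (0.34)(64)(10)cos41.4°·4.0 = 652.9 J
½mv² = 1693.0 − 652.9 = 1040.1 J
v = √(2 × 1040.1/64) = 5.701 m/s

v = 5.7 m/s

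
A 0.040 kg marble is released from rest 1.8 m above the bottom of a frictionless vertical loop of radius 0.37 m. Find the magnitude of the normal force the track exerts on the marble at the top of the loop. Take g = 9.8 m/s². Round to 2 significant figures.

Energy from release to top (height 2r): mgh = ½mv_top² + mg(2r)
v_top² = 2g(h − 2r) = 2(9.8)(1.8 − 0.7400) = 20.776 m²/s²
At the top, both N and weight point toward the centre: N + mg = mv_top²/r
N = m(v_top²/r − g) = 0.040(20.776/0.37 − 9.8) = 1.854 N

N = 1.9 N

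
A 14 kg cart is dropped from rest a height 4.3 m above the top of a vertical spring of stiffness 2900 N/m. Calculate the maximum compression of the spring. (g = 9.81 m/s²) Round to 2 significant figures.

x = 0.69 m

Take the reference level at the top of the uncompressed spring. At max compression the cart has fallen H + x and is momentarily at rest:
mg(H + x) = ½kx²
½(2900)x² − (14)(9.81)x − (14)(9.81)(4.3) = 0
1450x² − 137.3x − 590.6 = 0
x = [137.3 + √(18862 + 3.4253e+06)]/(2 × 1450) = 0.6873 m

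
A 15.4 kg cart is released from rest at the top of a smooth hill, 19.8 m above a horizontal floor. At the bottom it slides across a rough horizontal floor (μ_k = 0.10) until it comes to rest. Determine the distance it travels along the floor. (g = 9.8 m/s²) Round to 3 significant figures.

Applying the work–energy principle:
At rest all PE has been dissipated by friction: mgh = μ_k m g d
d = h/μ_k = 19.8/0.10 = 198.0 m

d = 198 m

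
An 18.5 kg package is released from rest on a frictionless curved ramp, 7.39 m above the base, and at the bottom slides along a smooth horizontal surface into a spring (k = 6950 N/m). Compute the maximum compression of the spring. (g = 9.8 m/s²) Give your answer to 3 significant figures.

x = 0.621 m

Energy conservation (no friction) from release to max compression: mgh = ½kx²
x = √(2mgh/k) = √(2 × 18.5 × 9.8 × 7.39 / 6950) = 0.6209 m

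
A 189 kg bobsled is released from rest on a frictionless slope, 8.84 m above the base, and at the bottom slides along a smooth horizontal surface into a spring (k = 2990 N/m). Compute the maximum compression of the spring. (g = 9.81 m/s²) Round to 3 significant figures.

x = 3.31 m

Energy conservation (no friction) from release to max compression: mgh = ½kx²
x = √(2mgh/k) = √(2 × 189 × 9.81 × 8.84 / 2990) = 3.311 m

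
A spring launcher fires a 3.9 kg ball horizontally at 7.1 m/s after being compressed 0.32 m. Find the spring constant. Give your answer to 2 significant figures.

Spring PE at full compression equals KE at release: ½kx² = ½mv²
k = mv²/x² = (3.9)(7.1)²/(0.32)² = 1920 N/m

k = 1900 N/m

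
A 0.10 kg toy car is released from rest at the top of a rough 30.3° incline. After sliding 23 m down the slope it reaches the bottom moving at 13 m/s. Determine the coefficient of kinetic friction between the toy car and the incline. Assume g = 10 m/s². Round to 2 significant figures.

μ_k = 0.16

Energy balance down the incline: mg L sinθ − ½mv² = μ_k (mg cosθ) L
mgL sinθ = 11.604 J; ½mv² = 8.4500 J
W_f = 11.604 − 8.4500 = 3.154 J
μ_k = W_f/(mg cosθ · L) = 3.154/(0.8634 × 23) = 0.1588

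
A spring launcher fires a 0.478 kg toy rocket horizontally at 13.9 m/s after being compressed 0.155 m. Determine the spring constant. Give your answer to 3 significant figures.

k = 3840 N/m

½kx² = ½mv²
k = mv²/x² = (0.478)(13.9)²/(0.155)² = 3844 N/m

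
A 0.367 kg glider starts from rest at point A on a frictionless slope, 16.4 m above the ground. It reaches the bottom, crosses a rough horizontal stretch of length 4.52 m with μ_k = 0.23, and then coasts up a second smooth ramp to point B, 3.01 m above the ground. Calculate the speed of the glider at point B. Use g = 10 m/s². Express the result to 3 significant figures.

Energy at A: mgh₁ = (0.367)(10)(16.4) = 60.188 J
Friction loss: W_f = μ_k mg d = 3.815 J
At B: ½mv² + mgh₂ = mgh₁ − W_f
½mv² = 60.188 − 3.815 − 11.047 = 45.326 J
v = √(2 × 45.326/0.367) = 15.72 m/s

v = 15.7 m/s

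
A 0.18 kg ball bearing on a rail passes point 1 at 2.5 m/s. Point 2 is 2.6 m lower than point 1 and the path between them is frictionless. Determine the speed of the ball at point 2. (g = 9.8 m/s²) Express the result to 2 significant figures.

v = 7.6 m/s

Energy conservation between the two points: ½mv₀² + mgh = ½mv²
v² = v₀² + 2gh = (2.5)² + 2(9.8)(2.6) = 57.210
v = √57.210 = 7.564 m/s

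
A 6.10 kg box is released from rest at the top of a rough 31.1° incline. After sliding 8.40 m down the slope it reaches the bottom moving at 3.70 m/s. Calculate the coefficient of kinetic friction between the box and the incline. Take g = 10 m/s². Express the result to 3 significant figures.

μ_k = 0.508

The energy dissipated by friction is the PE lost minus the KE gained:
mgL sinθ = 264.67 J; ½mv² = 41.755 J
W_f = 264.67 − 41.755 = 222.9 J
μ_k = W_f/(mg cosθ · L) = 222.9/(52.23 × 8.40) = 0.5081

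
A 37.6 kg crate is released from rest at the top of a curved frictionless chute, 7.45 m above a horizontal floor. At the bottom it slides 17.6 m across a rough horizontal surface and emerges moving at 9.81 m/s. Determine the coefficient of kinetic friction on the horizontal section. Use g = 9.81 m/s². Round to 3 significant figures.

μ_k = 0.145

Energy at the top = energy at the end + work done against friction:
mgh = ½mv² + μ_k m g d
mgh = 2748.0 J; ½mv² = 1809.2 J
W_f = 2748.0 − 1809.2 = 938.7 J
μ_k = W_f/(mg·d) = 938.7/(368.9 × 17.6) = 0.1446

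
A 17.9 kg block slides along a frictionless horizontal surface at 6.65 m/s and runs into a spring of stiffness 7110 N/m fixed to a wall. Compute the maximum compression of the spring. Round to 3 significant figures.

x = 0.334 m

Conservation of energy between contact and max compression: ½mv² = ½kx²
x = v√(m/k) = 6.65 × √(17.9/7110) = 0.3337 m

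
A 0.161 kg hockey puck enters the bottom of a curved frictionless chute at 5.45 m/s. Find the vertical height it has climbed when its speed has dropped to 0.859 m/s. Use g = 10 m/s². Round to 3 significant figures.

Conservation of energy: ½mv₁² = ½mv₂² + mgh
h = (v₁² − v₂²)/(2g) = (5.45² − 0.859²)/(2 × 10) = 1.448 m

h = 1.45 m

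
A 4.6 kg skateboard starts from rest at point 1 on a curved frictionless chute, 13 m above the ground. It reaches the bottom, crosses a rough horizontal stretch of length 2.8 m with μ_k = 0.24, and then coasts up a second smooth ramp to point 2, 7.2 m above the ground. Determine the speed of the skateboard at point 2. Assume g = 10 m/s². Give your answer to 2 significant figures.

v = 10 m/s

Energy at 1: mgh₁ = (4.6)(10)(13) = 598.00 J
Friction loss: W_f = μ_k mg d = 30.91 J
At 2: ½mv² + mgh₂ = mgh₁ − W_f
½mv² = 598.00 − 30.91 − 331.20 = 235.89 J
v = √(2 × 235.89/4.6) = 10.13 m/s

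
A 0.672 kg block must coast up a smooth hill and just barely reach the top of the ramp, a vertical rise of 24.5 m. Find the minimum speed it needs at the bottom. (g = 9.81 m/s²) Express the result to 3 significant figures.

At the top it is momentarily at rest, so all KE converts to PE: ½mv² = mgh
v = √(2gh) = √(2 × 9.81 × 24.5) = 21.92 m/s

v = 21.9 m/s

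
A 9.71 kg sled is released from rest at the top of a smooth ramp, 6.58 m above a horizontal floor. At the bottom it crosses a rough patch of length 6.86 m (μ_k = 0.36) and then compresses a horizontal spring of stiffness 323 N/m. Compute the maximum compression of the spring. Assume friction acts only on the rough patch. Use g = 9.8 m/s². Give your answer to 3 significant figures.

Initial energy: E₁ = mgh = (9.71)(9.8)(6.58) = 626.14 J
Friction removes W_f = μ_k mg d = (0.36)(9.71)(9.8)(6.86) = 235.0 J
Energy reaching the spring: E = 626.14 − 235.0 = 391.14 J
At max compression ½kx² = E ⇒ x = √(2E/k) = √(2 × 391.14/323) = 1.556 m

x = 1.56 m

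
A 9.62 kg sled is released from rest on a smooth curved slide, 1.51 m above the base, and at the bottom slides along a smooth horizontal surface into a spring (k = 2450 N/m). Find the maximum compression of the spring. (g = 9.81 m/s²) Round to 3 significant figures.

Gravitational PE at the top equals spring PE at max compression: mgh = ½kx²
x = √(2mgh/k) = √(2 × 9.62 × 9.81 × 1.51 / 2450) = 0.3411 m

x = 0.341 m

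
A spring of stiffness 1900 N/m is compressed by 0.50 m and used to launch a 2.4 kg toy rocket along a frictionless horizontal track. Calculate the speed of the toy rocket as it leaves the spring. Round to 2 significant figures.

Spring PE converts entirely to kinetic energy: ½kx² = ½mv²
v = x√(k/m) = 0.50 × √(1900/2.4) = 14.07 m/s

v = 14 m/s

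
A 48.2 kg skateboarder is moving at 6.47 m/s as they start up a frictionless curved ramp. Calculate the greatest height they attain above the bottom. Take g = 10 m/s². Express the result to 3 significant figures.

h = 2.09 m

Setting KE at the bottom equal to PE gained: ½mv² = mgh
h = v²/(2g) = 6.47²/(2 × 10) = 2.093 m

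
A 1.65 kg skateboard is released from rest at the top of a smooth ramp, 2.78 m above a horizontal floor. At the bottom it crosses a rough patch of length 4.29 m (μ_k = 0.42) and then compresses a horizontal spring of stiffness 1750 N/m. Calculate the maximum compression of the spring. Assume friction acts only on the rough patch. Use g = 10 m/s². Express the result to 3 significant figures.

Initial energy: E₁ = mgh = (1.65)(10)(2.78) = 45.870 J
Friction removes W_f = μ_k mg d = (0.42)(1.65)(10)(4.29) = 29.73 J
Energy reaching the spring: E = 45.870 − 29.73 = 16.140 J
At max compression ½kx² = E ⇒ x = √(2E/k) = √(2 × 16.140/1750) = 0.1358 m

x = 0.136 m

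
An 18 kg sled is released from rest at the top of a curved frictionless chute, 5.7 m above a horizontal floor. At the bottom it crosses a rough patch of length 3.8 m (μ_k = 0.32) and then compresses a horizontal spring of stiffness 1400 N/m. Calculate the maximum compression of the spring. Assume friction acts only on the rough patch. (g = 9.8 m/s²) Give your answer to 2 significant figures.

Initial energy: E₁ = mgh = (18)(9.8)(5.7) = 1005.5 J
Friction removes W_f = μ_k mg d = (0.32)(18)(9.8)(3.8) = 214.5 J
Energy reaching the spring: E = 1005.5 − 214.5 = 790.98 J
At max compression ½kx² = E ⇒ x = √(2E/k) = √(2 × 790.98/1400) = 1.063 m

x = 1.1 m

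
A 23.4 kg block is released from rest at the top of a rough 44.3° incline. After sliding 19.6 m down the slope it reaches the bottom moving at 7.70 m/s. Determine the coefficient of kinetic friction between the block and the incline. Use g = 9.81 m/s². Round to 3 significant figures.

mgh = ½mv² + μ_k (mg cosθ) L, with h = L sinθ
mgL sinθ = 3142.4 J; ½mv² = 693.69 J
W_f = 3142.4 − 693.69 = 2449 J
μ_k = W_f/(mg cosθ · L) = 2449/(164.3 × 19.6) = 0.7604

μ_k = 0.760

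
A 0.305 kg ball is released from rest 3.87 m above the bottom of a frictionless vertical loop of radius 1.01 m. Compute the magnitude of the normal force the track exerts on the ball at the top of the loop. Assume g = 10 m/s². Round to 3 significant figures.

Energy from release to top (height 2r): mgh = ½mv_top² + mg(2r)
v_top² = 2g(h − 2r) = 2(10)(3.87 − 2.020) = 37.000 m²/s²
At the top, both N and weight point toward the centre: N + mg = mv_top²/r
N = m(v_top²/r − g) = 0.305(37.000/1.01 − 10) = 8.123 N

N = 8.12 N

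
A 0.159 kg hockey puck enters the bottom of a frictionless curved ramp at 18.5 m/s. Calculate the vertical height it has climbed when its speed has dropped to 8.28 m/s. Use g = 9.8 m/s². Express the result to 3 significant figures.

Energy balance between the two points: ½mv₁² = ½mv₂² + mgh
h = (v₁² − v₂²)/(2g) = (18.5² − 8.28²)/(2 × 9.8) = 13.96 m

h = 14.0 m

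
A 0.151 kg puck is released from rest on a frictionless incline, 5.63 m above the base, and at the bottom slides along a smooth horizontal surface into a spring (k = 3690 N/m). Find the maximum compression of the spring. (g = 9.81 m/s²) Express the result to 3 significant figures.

Energy conservation (no friction) from release to max compression: mgh = ½kx²
x = √(2mgh/k) = √(2 × 0.151 × 9.81 × 5.63 / 3690) = 0.06723 m

x = 0.0672 m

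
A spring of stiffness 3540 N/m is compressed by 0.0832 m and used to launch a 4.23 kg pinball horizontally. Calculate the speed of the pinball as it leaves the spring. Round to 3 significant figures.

Conservation of energy: ½kx² = ½mv²
v = x√(k/m) = 0.0832 × √(3540/4.23) = 2.407 m/s

v = 2.41 m/s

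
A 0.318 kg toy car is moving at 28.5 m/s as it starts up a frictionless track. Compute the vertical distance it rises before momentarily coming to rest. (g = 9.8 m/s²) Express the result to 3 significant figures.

Setting KE at the bottom equal to PE gained: ½mv² = mgh
h = v²/(2g) = 28.5²/(2 × 9.8) = 41.44 m

h = 41.4 m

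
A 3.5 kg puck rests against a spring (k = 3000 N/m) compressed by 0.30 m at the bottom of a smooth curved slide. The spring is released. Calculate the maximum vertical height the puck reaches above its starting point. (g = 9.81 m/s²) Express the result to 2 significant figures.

h = 3.9 m

Energy conservation from release to the highest point: ½kx² = mgh
h = kx²/(2mg) = (3000)(0.30)²/(2 × 3.5 × 9.81) = 3.932 m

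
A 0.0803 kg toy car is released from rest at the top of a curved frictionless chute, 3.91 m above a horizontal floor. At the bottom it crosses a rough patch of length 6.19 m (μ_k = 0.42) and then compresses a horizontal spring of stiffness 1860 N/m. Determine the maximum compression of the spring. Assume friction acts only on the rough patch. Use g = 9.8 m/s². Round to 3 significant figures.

Initial energy: E₁ = mgh = (0.0803)(9.8)(3.91) = 3.0769 J
Friction removes W_f = μ_k mg d = (0.42)(0.0803)(9.8)(6.19) = 2.046 J
Energy reaching the spring: E = 3.0769 − 2.046 = 1.0310 J
At max compression ½kx² = E ⇒ x = √(2E/k) = √(2 × 1.0310/1860) = 0.03330 m

x = 0.0333 m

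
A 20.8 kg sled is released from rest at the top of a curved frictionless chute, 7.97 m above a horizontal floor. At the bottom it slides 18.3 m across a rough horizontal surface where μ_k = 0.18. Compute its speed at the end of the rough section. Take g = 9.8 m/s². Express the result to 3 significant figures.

v = 9.57 m/s

Applying the work–energy principle:
mgh = ½mv² + μ_k m g d
W_f = μ_k mg d = (0.18)(20.8)(9.8)(18.3) = 671.4 J
½mv² = mgh − W_f = 1624.6 − 671.4 = 953.16 J
v = √(2 × 953.16/20.8) = 9.573 m/s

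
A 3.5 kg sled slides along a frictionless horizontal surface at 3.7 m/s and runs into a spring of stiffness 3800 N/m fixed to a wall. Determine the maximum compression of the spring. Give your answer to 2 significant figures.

x = 0.11 m

At max compression the sled is momentarily at rest: ½mv² = ½kx²
x = v√(m/k) = 3.7 × √(3.5/3800) = 0.1123 m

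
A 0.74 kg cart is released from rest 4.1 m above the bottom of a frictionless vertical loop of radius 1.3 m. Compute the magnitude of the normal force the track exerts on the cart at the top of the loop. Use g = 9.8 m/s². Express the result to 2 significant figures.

N = 9.5 N

Energy from release to top (height 2r): mgh = ½mv_top² + mg(2r)
v_top² = 2g(h − 2r) = 2(9.8)(4.1 − 2.600) = 29.400 m²/s²
At the top, both N and weight point toward the centre: N + mg = mv_top²/r
N = m(v_top²/r − g) = 0.74(29.400/1.3 − 9.8) = 9.483 N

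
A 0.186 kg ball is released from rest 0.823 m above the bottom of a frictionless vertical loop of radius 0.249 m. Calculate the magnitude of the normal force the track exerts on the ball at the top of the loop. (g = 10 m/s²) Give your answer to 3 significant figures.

Energy from release to top (height 2r): mgh = ½mv_top² + mg(2r)
v_top² = 2g(h − 2r) = 2(10)(0.823 − 0.4980) = 6.5000 m²/s²
At the top, both N and weight point toward the centre: N + mg = mv_top²/r
N = m(v_top²/r − g) = 0.186(6.5000/0.249 − 10) = 2.995 N

N = 3.00 N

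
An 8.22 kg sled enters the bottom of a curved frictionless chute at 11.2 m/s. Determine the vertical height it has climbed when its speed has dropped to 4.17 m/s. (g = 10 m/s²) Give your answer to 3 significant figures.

Conservation of energy: ½mv₁² = ½mv₂² + mgh
h = (v₁² − v₂²)/(2g) = (11.2² − 4.17²)/(2 × 10) = 5.403 m

h = 5.40 m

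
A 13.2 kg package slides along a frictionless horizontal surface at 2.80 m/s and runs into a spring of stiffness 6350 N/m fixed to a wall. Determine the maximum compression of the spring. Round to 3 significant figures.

Conservation of energy between contact and max compression: ½mv² = ½kx²
x = v√(m/k) = 2.80 × √(13.2/6350) = 0.1277 m

x = 0.128 m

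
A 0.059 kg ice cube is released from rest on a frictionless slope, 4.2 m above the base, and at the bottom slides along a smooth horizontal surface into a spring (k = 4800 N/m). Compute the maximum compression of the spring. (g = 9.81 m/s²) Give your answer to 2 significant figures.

x = 0.032 m

At max compression the cube is momentarily at rest: mgh = ½kx²
x = √(2mgh/k) = √(2 × 0.059 × 9.81 × 4.2 / 4800) = 0.03183 m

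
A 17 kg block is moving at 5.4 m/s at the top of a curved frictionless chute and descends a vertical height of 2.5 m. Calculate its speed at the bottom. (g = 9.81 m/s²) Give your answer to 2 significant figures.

Equating total energy at the two states: ½mv₀² + mgh = ½mv²
v² = v₀² + 2gh = (5.4)² + 2(9.81)(2.5) = 78.210
v = √78.210 = 8.844 m/s

v = 8.8 m/s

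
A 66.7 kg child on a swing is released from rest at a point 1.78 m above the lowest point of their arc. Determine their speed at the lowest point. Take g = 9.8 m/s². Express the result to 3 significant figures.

v = 5.91 m/s

Mechanical energy is conserved (no friction): mgh = ½mv²
v = √(2gh) = √(2 × 9.8 × 1.78) = √34.888 = 5.907 m/s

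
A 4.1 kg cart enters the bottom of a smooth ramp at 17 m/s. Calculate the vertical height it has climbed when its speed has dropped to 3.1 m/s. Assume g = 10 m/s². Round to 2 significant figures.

h = 14 m

Conservation of energy: ½mv₁² = ½mv₂² + mgh
h = (v₁² − v₂²)/(2g) = (17² − 3.1²)/(2 × 10) = 13.97 m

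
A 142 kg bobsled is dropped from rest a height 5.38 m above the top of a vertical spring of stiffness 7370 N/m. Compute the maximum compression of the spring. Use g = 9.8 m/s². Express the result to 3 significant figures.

Take the reference level at the top of the uncompressed spring. At max compression the bobsled has fallen H + x and is momentarily at rest:
mg(H + x) = ½kx²
½(7370)x² − (142)(9.8)x − (142)(9.8)(5.38) = 0
3685x² − 1392x − 7487 = 0
x = [1392 + √(1.937e+06 + 1.1036e+08)]/(2 × 3685) = 1.627 m

x = 1.63 m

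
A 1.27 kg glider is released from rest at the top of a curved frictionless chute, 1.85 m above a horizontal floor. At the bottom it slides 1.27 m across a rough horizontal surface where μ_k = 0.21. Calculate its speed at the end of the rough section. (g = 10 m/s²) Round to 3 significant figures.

Energy at the top = energy at the end + work done against friction:
mgh = ½mv² + μ_k m g d
W_f = μ_k mg d = (0.21)(1.27)(10)(1.27) = 3.387 J
½mv² = mgh − W_f = 23.495 − 3.387 = 20.108 J
v = √(2 × 20.108/1.27) = 5.627 m/s

v = 5.63 m/s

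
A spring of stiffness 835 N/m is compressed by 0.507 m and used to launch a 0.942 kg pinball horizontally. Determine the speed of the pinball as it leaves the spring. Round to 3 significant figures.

Conservation of energy: ½kx² = ½mv²
v = x√(k/m) = 0.507 × √(835/0.942) = 15.09 m/s

v = 15.1 m/s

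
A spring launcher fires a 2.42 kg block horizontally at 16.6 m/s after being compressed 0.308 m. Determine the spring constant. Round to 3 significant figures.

½kx² = ½mv²
k = mv²/x² = (2.42)(16.6)²/(0.308)² = 7030 N/m

k = 7030 N/m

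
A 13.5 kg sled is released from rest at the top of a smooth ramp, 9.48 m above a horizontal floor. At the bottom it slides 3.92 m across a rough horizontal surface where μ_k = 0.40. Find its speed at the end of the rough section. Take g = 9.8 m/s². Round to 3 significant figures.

Energy at the top = energy at the end + work done against friction:
mgh = ½mv² + μ_k m g d
W_f = μ_k mg d = (0.40)(13.5)(9.8)(3.92) = 207.4 J
½mv² = mgh − W_f = 1254.2 − 207.4 = 1046.8 J
v = √(2 × 1046.8/13.5) = 12.45 m/s

v = 12.5 m/s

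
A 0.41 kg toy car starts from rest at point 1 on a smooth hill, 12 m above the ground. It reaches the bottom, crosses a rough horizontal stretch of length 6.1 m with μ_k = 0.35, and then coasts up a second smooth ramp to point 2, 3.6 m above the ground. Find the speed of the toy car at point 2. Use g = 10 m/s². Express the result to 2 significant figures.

Energy at 1: mgh₁ = (0.41)(10)(12) = 49.200 J
Friction loss: W_f = μ_k mg d = 8.753 J
At 2: ½mv² + mgh₂ = mgh₁ − W_f
½mv² = 49.200 − 8.753 − 14.760 = 25.687 J
v = √(2 × 25.687/0.41) = 11.19 m/s

v = 11 m/s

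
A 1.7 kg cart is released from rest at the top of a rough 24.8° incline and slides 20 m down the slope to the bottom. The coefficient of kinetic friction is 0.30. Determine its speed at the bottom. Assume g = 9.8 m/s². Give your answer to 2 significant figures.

v = 7.6 m/s

Taking the bottom as reference, mgh = ½mv² + μ_k N L with h = L sinθ, N = mg cosθ:
mgh = mgL sinθ = (1.7)(9.8)(20)sin24.8° = 139.76 J
W_f = μ_k mg cosθ · L = (0.30)(1.7)(9.8)cos24.8°·20 = 90.74 J
½mv² = 139.76 − 90.74 = 49.020 J
v = √(2 × 49.020/1.7) = 7.594 m/s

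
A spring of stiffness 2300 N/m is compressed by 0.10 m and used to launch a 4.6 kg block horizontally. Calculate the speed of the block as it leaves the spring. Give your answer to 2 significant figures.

Spring PE converts entirely to kinetic energy: ½kx² = ½mv²
v = x√(k/m) = 0.10 × √(2300/4.6) = 2.236 m/s

v = 2.2 m/s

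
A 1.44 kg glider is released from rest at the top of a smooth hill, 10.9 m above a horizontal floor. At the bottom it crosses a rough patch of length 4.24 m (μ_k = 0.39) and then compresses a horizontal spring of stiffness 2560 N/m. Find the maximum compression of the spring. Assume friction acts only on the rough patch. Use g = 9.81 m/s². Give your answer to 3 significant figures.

x = 0.319 m

Initial energy: E₁ = mgh = (1.44)(9.81)(10.9) = 153.98 J
Friction removes W_f = μ_k mg d = (0.39)(1.44)(9.81)(4.24) = 23.36 J
Energy reaching the spring: E = 153.98 − 23.36 = 130.62 J
At max compression ½kx² = E ⇒ x = √(2E/k) = √(2 × 130.62/2560) = 0.3194 m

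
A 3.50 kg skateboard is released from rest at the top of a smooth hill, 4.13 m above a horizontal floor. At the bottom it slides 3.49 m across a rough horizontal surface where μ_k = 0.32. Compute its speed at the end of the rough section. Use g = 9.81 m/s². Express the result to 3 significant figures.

Energy bookkeeping (friction removes W_f = μ_k N d):
mgh = ½mv² + μ_k m g d
W_f = μ_k mg d = (0.32)(3.50)(9.81)(3.49) = 38.35 J
½mv² = mgh − W_f = 141.80 − 38.35 = 103.46 J
v = √(2 × 103.46/3.50) = 7.689 m/s

v = 7.69 m/s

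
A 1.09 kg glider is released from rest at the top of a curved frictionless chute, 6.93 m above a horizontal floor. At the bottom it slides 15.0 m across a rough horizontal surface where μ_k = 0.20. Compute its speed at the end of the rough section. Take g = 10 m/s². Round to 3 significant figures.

Energy bookkeeping (friction removes W_f = μ_k N d):
mgh = ½mv² + μ_k m g d
W_f = μ_k mg d = (0.20)(1.09)(10)(15.0) = 32.70 J
½mv² = mgh − W_f = 75.537 − 32.70 = 42.837 J
v = √(2 × 42.837/1.09) = 8.866 m/s

v = 8.87 m/s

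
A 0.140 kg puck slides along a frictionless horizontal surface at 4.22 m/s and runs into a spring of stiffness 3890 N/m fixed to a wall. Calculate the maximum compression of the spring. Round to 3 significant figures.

All KE is stored as spring PE at maximum compression: ½mv² = ½kx²
x = v√(m/k) = 4.22 × √(0.140/3890) = 0.02532 m

x = 0.0253 m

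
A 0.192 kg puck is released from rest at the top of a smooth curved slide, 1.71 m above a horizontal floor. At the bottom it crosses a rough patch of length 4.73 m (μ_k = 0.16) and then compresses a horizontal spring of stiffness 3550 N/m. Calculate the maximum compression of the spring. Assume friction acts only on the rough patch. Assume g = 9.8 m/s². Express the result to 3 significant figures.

Initial energy: E₁ = mgh = (0.192)(9.8)(1.71) = 3.2175 J
Friction removes W_f = μ_k mg d = (0.16)(0.192)(9.8)(4.73) = 1.424 J
Energy reaching the spring: E = 3.2175 − 1.424 = 1.7935 J
At max compression ½kx² = E ⇒ x = √(2E/k) = √(2 × 1.7935/3550) = 0.03179 m

x = 0.0318 m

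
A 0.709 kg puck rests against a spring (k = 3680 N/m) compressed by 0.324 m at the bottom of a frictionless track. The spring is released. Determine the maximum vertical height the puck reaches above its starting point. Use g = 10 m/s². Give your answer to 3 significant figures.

At maximum height the puck is at rest, so ½kx² = mgh
h = kx²/(2mg) = (3680)(0.324)²/(2 × 0.709 × 10) = 27.24 m

h = 27.2 m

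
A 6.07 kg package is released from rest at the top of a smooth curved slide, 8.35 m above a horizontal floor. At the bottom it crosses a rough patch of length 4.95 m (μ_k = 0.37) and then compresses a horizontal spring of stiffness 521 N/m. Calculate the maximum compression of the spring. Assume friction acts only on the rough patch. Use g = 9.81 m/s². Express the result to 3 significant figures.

x = 1.22 m

Initial energy: E₁ = mgh = (6.07)(9.81)(8.35) = 497.21 J
Friction removes W_f = μ_k mg d = (0.37)(6.07)(9.81)(4.95) = 109.1 J
Energy reaching the spring: E = 497.21 − 109.1 = 388.16 J
At max compression ½kx² = E ⇒ x = √(2E/k) = √(2 × 388.16/521) = 1.221 m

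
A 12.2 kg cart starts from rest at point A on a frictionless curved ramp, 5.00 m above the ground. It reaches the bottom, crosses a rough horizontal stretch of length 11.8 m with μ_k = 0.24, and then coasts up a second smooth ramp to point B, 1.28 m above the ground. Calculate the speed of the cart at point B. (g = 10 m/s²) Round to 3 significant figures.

Energy at A: mgh₁ = (12.2)(10)(5.00) = 610.00 J
Friction loss: W_f = μ_k mg d = 345.5 J
At B: ½mv² + mgh₂ = mgh₁ − W_f
½mv² = 610.00 − 345.5 − 156.16 = 108.34 J
v = √(2 × 108.34/12.2) = 4.214 m/s

v = 4.21 m/s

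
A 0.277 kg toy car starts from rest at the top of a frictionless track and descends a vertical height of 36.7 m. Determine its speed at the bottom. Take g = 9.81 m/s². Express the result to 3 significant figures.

v = 26.8 m/s

By conservation of mechanical energy, mgh = ½mv²
v = √(2gh) = √(2 × 9.81 × 36.7) = √720.05 = 26.83 m/s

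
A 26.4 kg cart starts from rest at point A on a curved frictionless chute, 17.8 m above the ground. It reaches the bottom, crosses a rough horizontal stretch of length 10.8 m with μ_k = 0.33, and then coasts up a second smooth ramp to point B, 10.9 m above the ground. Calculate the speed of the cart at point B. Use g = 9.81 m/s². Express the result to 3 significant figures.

v = 8.09 m/s

Energy at A: mgh₁ = (26.4)(9.81)(17.8) = 4609.9 J
Friction loss: W_f = μ_k mg d = 923.0 J
At B: ½mv² + mgh₂ = mgh₁ − W_f
½mv² = 4609.9 − 923.0 − 2822.9 = 863.97 J
v = √(2 × 863.97/26.4) = 8.090 m/s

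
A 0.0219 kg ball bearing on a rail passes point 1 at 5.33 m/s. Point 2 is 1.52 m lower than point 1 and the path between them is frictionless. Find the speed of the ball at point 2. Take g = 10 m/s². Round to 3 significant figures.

v = 7.67 m/s

By conservation of mechanical energy, ½mv₀² + mgh = ½mv²
v² = v₀² + 2gh = (5.33)² + 2(10)(1.52) = 58.809
v = √58.809 = 7.669 m/s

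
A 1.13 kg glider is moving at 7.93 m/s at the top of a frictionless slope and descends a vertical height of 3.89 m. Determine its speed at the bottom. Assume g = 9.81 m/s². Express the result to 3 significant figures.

Energy conservation between the two points: ½mv₀² + mgh = ½mv²
v² = v₀² + 2gh = (7.93)² + 2(9.81)(3.89) = 139.21
v = √139.21 = 11.80 m/s

v = 11.8 m/s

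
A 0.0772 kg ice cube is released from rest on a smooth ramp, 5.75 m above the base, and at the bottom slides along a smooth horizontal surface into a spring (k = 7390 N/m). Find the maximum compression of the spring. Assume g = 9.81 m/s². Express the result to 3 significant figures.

x = 0.0343 m

Energy conservation (no friction) from release to max compression: mgh = ½kx²
x = √(2mgh/k) = √(2 × 0.0772 × 9.81 × 5.75 / 7390) = 0.03433 m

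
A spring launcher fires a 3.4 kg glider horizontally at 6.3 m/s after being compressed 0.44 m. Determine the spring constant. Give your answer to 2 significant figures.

k = 700 N/m

Spring PE at full compression equals KE at release: ½kx² = ½mv²
k = mv²/x² = (3.4)(6.3)²/(0.44)² = 697.0 N/m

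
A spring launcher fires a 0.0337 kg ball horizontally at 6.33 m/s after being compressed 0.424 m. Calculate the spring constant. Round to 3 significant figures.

Energy stored in the spring equals the launch KE: ½kx² = ½mv²
k = mv²/x² = (0.0337)(6.33)²/(0.424)² = 7.511 N/m

k = 7.51 N/m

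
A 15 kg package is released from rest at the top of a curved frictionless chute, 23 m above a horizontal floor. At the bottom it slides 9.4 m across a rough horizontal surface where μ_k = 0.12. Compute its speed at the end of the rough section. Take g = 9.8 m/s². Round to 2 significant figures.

v = 21 m/s

Energy bookkeeping (friction removes W_f = μ_k N d):
mgh = ½mv² + μ_k m g d
W_f = μ_k mg d = (0.12)(15)(9.8)(9.4) = 165.8 J
½mv² = mgh − W_f = 3381.0 − 165.8 = 3215.2 J
v = √(2 × 3215.2/15) = 20.70 m/s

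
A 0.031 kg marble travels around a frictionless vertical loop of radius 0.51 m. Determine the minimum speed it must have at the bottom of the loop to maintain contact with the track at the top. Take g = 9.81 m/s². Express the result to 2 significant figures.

At the top: mg = mv_top²/r ⇒ v_top² = gr = 5.003 m²/s²
Energy from bottom to top (height 2r): ½mv_bot² = ½mv_top² + mg(2r)
v_bot² = gr + 4gr = 5gr = 25.02
v_bot = √(5gr) = 5.002 m/s

v = 5.0 m/s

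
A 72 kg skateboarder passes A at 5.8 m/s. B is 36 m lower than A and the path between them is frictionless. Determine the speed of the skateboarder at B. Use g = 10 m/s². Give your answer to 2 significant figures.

v = 27 m/s

By conservation of mechanical energy, ½mv₀² + mgh = ½mv²
v² = v₀² + 2gh = (5.8)² + 2(10)(36) = 753.64
v = √753.64 = 27.45 m/s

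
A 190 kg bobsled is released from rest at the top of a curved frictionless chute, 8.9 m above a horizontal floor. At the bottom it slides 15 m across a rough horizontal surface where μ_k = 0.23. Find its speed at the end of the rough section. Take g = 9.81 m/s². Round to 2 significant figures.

Applying the work–energy principle:
mgh = ½mv² + μ_k m g d
W_f = μ_k mg d = (0.23)(190)(9.81)(15) = 6430 J
½mv² = mgh − W_f = 16589 − 6430 = 10158 J
v = √(2 × 10158/190) = 10.34 m/s

v = 10 m/s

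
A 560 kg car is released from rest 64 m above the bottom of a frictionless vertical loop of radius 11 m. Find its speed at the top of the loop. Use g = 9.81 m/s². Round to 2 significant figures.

Energy conservation: mgh = ½mv_top² + mg(2r)
v_top² = 2g(h − 2r) = 2(9.81)(64 − 22.00) = 824.0
v_top = 28.71 m/s

v = 29 m/s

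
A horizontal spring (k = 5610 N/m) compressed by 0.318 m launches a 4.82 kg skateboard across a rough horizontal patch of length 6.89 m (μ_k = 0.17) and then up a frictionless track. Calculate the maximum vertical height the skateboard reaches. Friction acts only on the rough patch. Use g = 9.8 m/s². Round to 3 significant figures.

Spring energy: E₀ = ½kx² = ½(5610)(0.318)² = 283.65 J
Friction: W_f = μ_k mg d = (0.17)(4.82)(9.8)(6.89) = 55.33 J
Energy at base of ramp: E = 283.65 − 55.33 = 228.33 J
At max height all remaining energy is PE: mgh = E ⇒ h = E/(mg) = 228.33/(4.82 × 9.8) = 4.834 m

h = 4.83 m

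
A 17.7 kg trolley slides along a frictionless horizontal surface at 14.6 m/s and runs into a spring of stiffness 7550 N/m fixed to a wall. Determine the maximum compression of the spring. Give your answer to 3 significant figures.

At max compression the trolley is momentarily at rest: ½mv² = ½kx²
x = v√(m/k) = 14.6 × √(17.7/7550) = 0.7069 m

x = 0.707 m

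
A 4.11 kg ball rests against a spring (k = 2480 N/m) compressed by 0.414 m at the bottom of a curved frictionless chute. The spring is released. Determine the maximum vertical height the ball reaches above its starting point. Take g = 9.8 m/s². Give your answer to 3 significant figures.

At maximum height the ball is at rest, so ½kx² = mgh
h = kx²/(2mg) = (2480)(0.414)²/(2 × 4.11 × 9.8) = 5.277 m

h = 5.28 m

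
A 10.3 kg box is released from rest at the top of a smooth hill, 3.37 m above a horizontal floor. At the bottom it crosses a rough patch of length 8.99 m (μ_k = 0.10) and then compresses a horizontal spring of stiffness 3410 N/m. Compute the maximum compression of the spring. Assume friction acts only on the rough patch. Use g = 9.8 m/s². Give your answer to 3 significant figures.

Initial energy: E₁ = mgh = (10.3)(9.8)(3.37) = 340.17 J
Friction removes W_f = μ_k mg d = (0.10)(10.3)(9.8)(8.99) = 90.75 J
Energy reaching the spring: E = 340.17 − 90.75 = 249.42 J
At max compression ½kx² = E ⇒ x = √(2E/k) = √(2 × 249.42/3410) = 0.3825 m

x = 0.382 m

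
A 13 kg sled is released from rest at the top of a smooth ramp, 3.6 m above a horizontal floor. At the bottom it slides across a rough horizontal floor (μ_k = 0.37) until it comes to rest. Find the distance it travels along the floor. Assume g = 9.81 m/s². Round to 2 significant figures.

d = 9.7 m

Applying the work–energy principle:
At rest all PE has been dissipated by friction: mgh = μ_k m g d
d = h/μ_k = 3.6/0.37 = 9.730 m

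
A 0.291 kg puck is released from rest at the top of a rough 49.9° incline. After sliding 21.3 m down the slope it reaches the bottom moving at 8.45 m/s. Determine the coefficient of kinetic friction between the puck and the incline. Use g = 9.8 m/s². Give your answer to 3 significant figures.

μ_k = 0.922

The energy dissipated by friction is the PE lost minus the KE gained:
mgL sinθ = 46.464 J; ½mv² = 10.389 J
W_f = 46.464 − 10.389 = 36.07 J
μ_k = W_f/(mg cosθ · L) = 36.07/(1.837 × 21.3) = 0.9220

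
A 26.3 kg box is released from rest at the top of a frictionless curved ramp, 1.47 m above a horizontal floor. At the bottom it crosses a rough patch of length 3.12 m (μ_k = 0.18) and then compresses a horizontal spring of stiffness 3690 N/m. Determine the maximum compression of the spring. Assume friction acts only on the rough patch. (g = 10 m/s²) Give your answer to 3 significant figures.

Initial energy: E₁ = mgh = (26.3)(10)(1.47) = 386.61 J
Friction removes W_f = μ_k mg d = (0.18)(26.3)(10)(3.12) = 147.7 J
Energy reaching the spring: E = 386.61 − 147.7 = 238.91 J
At max compression ½kx² = E ⇒ x = √(2E/k) = √(2 × 238.91/3690) = 0.3598 m

x = 0.360 m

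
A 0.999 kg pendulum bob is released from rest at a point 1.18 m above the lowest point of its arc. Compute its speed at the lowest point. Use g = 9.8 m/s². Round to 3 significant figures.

Equating total energy at the two states: mgh = ½mv²
The mass cancels from both sides.
v = √(2gh) = √(2 × 9.8 × 1.18) = √23.128 = 4.809 m/s

v = 4.81 m/s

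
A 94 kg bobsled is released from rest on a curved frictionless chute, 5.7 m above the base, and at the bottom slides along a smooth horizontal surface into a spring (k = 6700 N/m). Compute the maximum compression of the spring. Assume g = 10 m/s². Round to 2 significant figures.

Energy conservation (no friction) from release to max compression: mgh = ½kx²
x = √(2mgh/k) = √(2 × 94 × 10 × 5.7 / 6700) = 1.265 m

x = 1.3 m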